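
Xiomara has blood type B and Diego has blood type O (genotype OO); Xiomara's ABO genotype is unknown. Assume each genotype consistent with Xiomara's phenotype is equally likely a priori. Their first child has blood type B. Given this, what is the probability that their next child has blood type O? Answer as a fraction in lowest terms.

1/6

Possible genotypes: Xiomara ∈ {BB, BO}; Diego ∈ {OO}.
Weight each parental genotype pair by prior × P(type-B child):
  BB × OO: posterior weight 2/3; P(next child type O) = 0.
  BO × OO: posterior weight 1/3; P(next child type O) = 1/2.
Weighted sum = 1/6.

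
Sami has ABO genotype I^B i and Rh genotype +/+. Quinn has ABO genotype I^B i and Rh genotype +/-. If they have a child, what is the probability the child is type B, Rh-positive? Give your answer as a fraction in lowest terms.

3/4

ABO cross I^B i × I^B i → offspring phenotypes: 1/4 O, 3/4 B.
Rh cross +/+ × +/- → 1 Rh+.
Independent loci: P(type B, Rh-positive) = 3/4 × 1 = 3/4.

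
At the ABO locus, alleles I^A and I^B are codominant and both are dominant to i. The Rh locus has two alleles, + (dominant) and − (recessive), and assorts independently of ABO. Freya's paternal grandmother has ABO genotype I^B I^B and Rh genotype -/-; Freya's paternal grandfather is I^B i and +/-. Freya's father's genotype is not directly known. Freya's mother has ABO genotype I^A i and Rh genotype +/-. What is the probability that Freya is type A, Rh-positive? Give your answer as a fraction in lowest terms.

5/64

Freya's father's ABO genotype from I^B I^B × I^B i: 1/2 I^B I^B, 1/2 I^B i.
Crossing each possibility with the mother I^A i and summing P(type A): 1/2·0 + 1/2·1/4 = 1/8.
Similarly for Rh via the father's Rh distribution: P(Rh+) = 5/8.
Independent loci: 1/8 × 5/8 = 5/64.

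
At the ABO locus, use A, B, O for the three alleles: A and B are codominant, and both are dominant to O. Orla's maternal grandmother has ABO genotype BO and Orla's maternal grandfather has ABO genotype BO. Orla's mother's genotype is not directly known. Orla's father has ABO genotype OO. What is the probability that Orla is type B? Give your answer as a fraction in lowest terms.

Orla's mother's ABO genotype from BO × BO: 1/4 BB, 1/2 BO, 1/4 OO.
Crossing each possibility with the father OO and summing P(type B): 1/4·1 + 1/2·1/2 + 1/4·0 = 1/2.

1/2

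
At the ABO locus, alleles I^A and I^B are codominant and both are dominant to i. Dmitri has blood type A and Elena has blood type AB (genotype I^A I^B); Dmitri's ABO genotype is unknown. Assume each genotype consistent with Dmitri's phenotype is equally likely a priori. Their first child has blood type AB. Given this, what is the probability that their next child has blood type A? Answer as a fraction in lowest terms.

1/2

Possible genotypes: Dmitri ∈ {I^A I^A, I^A i}; Elena ∈ {I^A I^B}.
Weight each parental genotype pair by prior × P(type-AB child):
  I^A I^A × I^A I^B: posterior weight 2/3; P(next child type A) = 1/2.
  I^A i × I^A I^B: posterior weight 1/3; P(next child type A) = 1/2.
Weighted sum = 1/2.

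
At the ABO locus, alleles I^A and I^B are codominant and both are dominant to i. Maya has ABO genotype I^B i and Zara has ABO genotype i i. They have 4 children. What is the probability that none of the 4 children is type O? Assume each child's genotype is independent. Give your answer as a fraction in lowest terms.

ABO cross I^B i × i i → 1/2 O, 1/2 B.
So P(type O) = 1/2 per child.
P(not type O) = 1/2 for one child; (1/2)^4 = 1/16.

1/16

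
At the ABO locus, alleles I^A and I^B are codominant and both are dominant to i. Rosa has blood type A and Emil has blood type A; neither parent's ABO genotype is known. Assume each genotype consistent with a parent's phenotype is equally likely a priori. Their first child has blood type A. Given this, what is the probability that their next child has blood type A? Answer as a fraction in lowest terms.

Possible genotypes: Rosa ∈ {I^A I^A, I^A i}; Emil ∈ {I^A I^A, I^A i}.
Weight each parental genotype pair by prior × P(type-A child):
  I^A I^A × I^A I^A: posterior weight 4/15; P(next child type A) = 1.
  I^A I^A × I^A i: posterior weight 4/15; P(next child type A) = 1.
  I^A i × I^A I^A: posterior weight 4/15; P(next child type A) = 1.
  I^A i × I^A i: posterior weight 1/5; P(next child type A) = 3/4.
Weighted sum = 19/20.

19/20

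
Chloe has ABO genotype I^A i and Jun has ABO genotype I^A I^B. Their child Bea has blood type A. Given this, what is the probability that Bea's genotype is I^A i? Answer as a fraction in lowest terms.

1/2

Cross I^A i × I^A I^B → 1/4 I^A I^A, 1/4 I^A I^B, 1/4 I^A i, 1/4 I^B i.
Type-A genotypes among offspring: I^A I^A (1/4), I^A i (1/4); total 1/2.
P(I^A i | type A) = (1/4) / (1/2) = 1/2.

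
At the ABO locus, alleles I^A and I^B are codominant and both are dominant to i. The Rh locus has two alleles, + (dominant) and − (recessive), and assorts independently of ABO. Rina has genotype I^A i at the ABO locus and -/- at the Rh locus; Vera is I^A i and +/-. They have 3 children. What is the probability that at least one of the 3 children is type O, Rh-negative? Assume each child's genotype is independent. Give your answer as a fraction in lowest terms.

169/512

ABO cross I^A i × I^A i → 1/4 O, 3/4 A.
Rh cross -/- × +/- → 1/2 Rh+, 1/2 Rh-; so P(type O, Rh-negative) = 1/4 × 1/2 = 1/8 per child.
P(none) = (7/8)^3 = 343/512; P(at least one) = 1 − 343/512 = 169/512.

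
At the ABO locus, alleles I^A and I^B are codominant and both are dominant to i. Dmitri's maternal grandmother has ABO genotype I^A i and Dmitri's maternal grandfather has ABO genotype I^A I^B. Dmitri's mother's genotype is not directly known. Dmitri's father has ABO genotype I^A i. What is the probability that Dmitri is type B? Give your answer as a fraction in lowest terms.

1/8

Dmitri's mother's ABO genotype from I^A i × I^A I^B: 1/4 I^A I^A, 1/4 I^A I^B, 1/4 I^A i, 1/4 I^B i.
Crossing each possibility with the father I^A i and summing P(type B): 1/4·0 + 1/4·1/4 + 1/4·0 + 1/4·1/4 = 1/8.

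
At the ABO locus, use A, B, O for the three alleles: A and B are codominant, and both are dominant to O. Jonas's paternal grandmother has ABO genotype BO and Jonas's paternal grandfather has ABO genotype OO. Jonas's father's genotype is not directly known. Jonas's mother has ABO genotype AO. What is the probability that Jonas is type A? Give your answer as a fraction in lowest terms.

3/8

Jonas's father's ABO genotype from BO × OO: 1/2 BO, 1/2 OO.
Crossing each possibility with the mother AO and summing P(type A): 1/2·1/4 + 1/2·1/2 = 3/8.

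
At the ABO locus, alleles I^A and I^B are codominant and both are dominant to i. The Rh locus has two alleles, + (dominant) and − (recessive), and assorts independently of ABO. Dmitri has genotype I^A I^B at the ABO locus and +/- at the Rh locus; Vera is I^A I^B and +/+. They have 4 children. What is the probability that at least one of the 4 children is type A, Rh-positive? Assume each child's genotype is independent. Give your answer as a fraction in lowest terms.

ABO cross I^A I^B × I^A I^B → 1/4 A, 1/4 B, 1/2 AB.
Rh cross +/- × +/+ → 1 Rh+; so P(type A, Rh-positive) = 1/4 × 1 = 1/4 per child.
P(none) = (3/4)^4 = 81/256; P(at least one) = 1 − 81/256 = 175/256.

175/256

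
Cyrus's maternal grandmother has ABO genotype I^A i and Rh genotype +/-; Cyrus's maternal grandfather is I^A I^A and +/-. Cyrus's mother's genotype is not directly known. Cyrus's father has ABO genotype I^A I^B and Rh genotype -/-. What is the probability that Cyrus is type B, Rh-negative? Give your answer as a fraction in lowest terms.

Cyrus's mother's ABO genotype from I^A i × I^A I^A: 1/2 I^A I^A, 1/2 I^A i.
Crossing each possibility with the father I^A I^B and summing P(type B): 1/2·0 + 1/2·1/4 = 1/8.
Similarly for Rh via the mother's Rh distribution: P(Rh-) = 1/2.
Independent loci: 1/8 × 1/2 = 1/16.

1/16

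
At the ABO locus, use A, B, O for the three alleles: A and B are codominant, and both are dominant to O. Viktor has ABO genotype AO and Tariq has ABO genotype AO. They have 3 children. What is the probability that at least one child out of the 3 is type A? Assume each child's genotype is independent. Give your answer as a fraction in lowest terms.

ABO cross AO × AO → 1/4 O, 3/4 A.
So P(type A) = 3/4 per child.
P(none) = (1/4)^3 = 1/64; P(at least one) = 1 − 1/64 = 63/64.

63/64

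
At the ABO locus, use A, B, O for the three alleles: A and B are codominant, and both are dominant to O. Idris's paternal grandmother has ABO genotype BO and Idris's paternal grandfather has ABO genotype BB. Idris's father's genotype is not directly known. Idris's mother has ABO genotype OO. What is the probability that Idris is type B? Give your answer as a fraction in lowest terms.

3/4

Idris's father's ABO genotype from BO × BB: 1/2 BB, 1/2 BO.
Crossing each possibility with the mother OO and summing P(type B): 1/2·1 + 1/2·1/2 = 3/4.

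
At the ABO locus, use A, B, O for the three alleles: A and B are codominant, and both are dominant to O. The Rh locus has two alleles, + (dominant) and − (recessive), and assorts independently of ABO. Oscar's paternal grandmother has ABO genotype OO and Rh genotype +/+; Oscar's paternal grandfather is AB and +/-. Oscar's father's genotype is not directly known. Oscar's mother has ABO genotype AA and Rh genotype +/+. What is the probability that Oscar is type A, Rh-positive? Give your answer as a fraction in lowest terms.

Oscar's father's ABO genotype from OO × AB: 1/2 AO, 1/2 BO.
Crossing each possibility with the mother AA and summing P(type A): 1/2·1 + 1/2·1/2 = 3/4.
Similarly for Rh via the father's Rh distribution: P(Rh+) = 1.
Independent loci: 3/4 × 1 = 3/4.

3/4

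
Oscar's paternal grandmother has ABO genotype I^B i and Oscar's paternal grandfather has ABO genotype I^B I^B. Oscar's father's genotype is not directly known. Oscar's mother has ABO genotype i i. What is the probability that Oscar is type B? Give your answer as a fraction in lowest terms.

3/4

Oscar's father's ABO genotype from I^B i × I^B I^B: 1/2 I^B I^B, 1/2 I^B i.
Crossing each possibility with the mother i i and summing P(type B): 1/2·1 + 1/2·1/2 = 3/4.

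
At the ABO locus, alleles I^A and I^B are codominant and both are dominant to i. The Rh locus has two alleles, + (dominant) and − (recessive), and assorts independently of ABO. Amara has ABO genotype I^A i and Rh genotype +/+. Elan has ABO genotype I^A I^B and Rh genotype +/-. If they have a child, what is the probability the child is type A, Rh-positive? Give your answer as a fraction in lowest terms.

ABO cross I^A i × I^A I^B → offspring phenotypes: 1/2 A, 1/4 B, 1/4 AB.
Rh cross +/+ × +/- → 1 Rh+.
Independent loci: P(type A, Rh-positive) = 1/2 × 1 = 1/2.

1/2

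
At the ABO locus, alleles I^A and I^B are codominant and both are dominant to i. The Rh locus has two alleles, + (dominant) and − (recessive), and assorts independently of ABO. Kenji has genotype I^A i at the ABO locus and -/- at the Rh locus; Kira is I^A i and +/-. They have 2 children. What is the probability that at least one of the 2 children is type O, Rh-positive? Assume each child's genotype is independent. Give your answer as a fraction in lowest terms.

ABO cross I^A i × I^A i → 1/4 O, 3/4 A.
Rh cross -/- × +/- → 1/2 Rh+, 1/2 Rh-; so P(type O, Rh-positive) = 1/4 × 1/2 = 1/8 per child.
P(none) = (7/8)^2 = 49/64; P(at least one) = 1 − 49/64 = 15/64.

15/64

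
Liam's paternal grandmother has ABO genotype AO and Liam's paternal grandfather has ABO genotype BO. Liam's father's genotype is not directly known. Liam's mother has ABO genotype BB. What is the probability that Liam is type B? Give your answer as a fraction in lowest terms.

3/4

Liam's father's ABO genotype from AO × BO: 1/4 AB, 1/4 AO, 1/4 BO, 1/4 OO.
Crossing each possibility with the mother BB and summing P(type B): 1/4·1/2 + 1/4·1/2 + 1/4·1 + 1/4·1 = 3/4.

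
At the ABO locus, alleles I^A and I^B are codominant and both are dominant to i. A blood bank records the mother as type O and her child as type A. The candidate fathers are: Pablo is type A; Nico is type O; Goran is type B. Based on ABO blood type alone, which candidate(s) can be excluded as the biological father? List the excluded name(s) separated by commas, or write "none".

Nico, Goran

A candidate is excluded only if no genotype consistent with his phenotype could produce a type A child with a type O mother.
Nico (type O): no genotype consistent with that phenotype can produce a type-A child with a type-O mother.
Goran (type B): no genotype consistent with that phenotype can produce a type-A child with a type-O mother.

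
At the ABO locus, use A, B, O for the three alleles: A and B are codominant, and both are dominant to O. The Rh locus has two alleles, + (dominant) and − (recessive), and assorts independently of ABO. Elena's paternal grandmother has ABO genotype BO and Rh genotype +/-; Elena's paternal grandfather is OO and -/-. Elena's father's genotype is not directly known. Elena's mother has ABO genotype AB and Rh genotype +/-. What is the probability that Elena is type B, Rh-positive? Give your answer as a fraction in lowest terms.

Elena's father's ABO genotype from BO × OO: 1/2 BO, 1/2 OO.
Crossing each possibility with the mother AB and summing P(type B): 1/2·1/2 + 1/2·1/2 = 1/2.
Similarly for Rh via the father's Rh distribution: P(Rh+) = 5/8.
Independent loci: 1/2 × 5/8 = 5/16.

5/16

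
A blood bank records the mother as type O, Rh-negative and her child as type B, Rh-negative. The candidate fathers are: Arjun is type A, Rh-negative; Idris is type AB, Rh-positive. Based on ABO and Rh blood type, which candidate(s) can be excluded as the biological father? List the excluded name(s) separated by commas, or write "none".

A candidate is excluded only if no genotype consistent with his phenotype could produce a type B, Rh-negative child with a type O, Rh-negative mother.
Arjun (type A, Rh-): no genotype consistent with that phenotype can produce a type-B Rh- child with a type-O mother.

Arjun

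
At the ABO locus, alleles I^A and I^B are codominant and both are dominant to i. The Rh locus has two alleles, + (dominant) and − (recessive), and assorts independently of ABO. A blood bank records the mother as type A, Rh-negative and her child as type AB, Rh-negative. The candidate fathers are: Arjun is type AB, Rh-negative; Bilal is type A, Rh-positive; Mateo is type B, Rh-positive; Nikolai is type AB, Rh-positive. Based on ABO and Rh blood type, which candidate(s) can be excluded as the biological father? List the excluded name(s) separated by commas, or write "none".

Bilal

A candidate is excluded only if no genotype consistent with his phenotype could produce a type AB, Rh-negative child with a type A, Rh-negative mother.
Bilal (type A, Rh+): no genotype consistent with that phenotype can produce a type-AB Rh- child with a type-A mother.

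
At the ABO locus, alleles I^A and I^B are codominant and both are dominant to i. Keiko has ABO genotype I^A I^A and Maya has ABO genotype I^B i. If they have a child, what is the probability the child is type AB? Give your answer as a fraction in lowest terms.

ABO cross I^A I^A × I^B i → offspring phenotypes: 1/2 A, 1/2 AB.
So P(type AB) = 1/2.

1/2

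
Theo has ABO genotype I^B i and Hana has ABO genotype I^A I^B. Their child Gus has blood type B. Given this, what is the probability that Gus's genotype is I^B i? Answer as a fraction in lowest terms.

1/2

Cross I^B i × I^A I^B → 1/4 I^A I^B, 1/4 I^A i, 1/4 I^B I^B, 1/4 I^B i.
Type-B genotypes among offspring: I^B I^B (1/4), I^B i (1/4); total 1/2.
P(I^B i | type B) = (1/4) / (1/2) = 1/2.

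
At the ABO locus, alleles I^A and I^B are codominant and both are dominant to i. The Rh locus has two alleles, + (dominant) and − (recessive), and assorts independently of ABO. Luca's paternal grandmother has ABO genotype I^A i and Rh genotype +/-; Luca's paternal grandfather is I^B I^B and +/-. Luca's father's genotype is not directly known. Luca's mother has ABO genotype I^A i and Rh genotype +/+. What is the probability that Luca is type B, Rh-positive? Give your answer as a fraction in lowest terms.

Luca's father's ABO genotype from I^A i × I^B I^B: 1/2 I^A I^B, 1/2 I^B i.
Crossing each possibility with the mother I^A i and summing P(type B): 1/2·1/4 + 1/2·1/4 = 1/4.
Similarly for Rh via the father's Rh distribution: P(Rh+) = 1.
Independent loci: 1/4 × 1 = 1/4.

1/4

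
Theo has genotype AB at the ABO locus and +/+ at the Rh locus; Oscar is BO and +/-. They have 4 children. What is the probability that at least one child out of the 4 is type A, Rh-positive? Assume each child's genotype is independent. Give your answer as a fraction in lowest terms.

ABO cross AB × BO → 1/4 A, 1/2 B, 1/4 AB.
Rh cross +/+ × +/- → 1 Rh+; so P(type A, Rh-positive) = 1/4 × 1 = 1/4 per child.
P(none) = (3/4)^4 = 81/256; P(at least one) = 1 − 81/256 = 175/256.

175/256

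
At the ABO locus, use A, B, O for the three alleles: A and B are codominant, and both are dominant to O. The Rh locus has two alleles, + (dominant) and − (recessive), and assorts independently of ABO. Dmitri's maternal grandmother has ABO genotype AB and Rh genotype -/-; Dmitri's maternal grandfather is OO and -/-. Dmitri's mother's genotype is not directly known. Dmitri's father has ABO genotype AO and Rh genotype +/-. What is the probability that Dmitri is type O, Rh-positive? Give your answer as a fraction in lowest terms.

Dmitri's mother's ABO genotype from AB × OO: 1/2 AO, 1/2 BO.
Crossing each possibility with the father AO and summing P(type O): 1/2·1/4 + 1/2·1/4 = 1/4.
Similarly for Rh via the mother's Rh distribution: P(Rh+) = 1/2.
Independent loci: 1/4 × 1/2 = 1/8.

1/8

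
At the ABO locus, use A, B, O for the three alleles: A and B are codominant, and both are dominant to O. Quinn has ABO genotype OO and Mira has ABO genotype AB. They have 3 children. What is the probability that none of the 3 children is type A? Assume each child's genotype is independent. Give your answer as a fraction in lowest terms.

ABO cross OO × AB → 1/2 A, 1/2 B.
So P(type A) = 1/2 per child.
P(not type A) = 1/2 for one child; (1/2)^3 = 1/8.

1/8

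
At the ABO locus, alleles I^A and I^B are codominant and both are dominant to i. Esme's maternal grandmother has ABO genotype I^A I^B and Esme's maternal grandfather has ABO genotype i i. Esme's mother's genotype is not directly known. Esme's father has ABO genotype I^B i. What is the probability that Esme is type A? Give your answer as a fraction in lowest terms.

1/8

Esme's mother's ABO genotype from I^A I^B × i i: 1/2 I^A i, 1/2 I^B i.
Crossing each possibility with the father I^B i and summing P(type A): 1/2·1/4 + 1/2·0 = 1/8.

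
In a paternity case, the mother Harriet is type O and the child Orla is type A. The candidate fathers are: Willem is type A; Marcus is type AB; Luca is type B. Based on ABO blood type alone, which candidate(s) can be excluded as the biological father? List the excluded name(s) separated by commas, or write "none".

A candidate is excluded only if no genotype consistent with his phenotype could produce a type A child with a type O mother.
Luca (type B): no genotype consistent with that phenotype can produce a type-A child with a type-O mother.

Luca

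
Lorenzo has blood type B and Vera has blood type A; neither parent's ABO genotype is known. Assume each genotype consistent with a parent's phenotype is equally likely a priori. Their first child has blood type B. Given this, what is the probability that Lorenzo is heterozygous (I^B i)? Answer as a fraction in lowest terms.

1/3

Possible genotypes: Lorenzo ∈ {I^B I^B, I^B i}; Vera ∈ {I^A I^A, I^A i}.
Weight each parental genotype pair by prior × P(type-B child):
  I^B I^B × I^A i: posterior weight 2/3.
  I^B i × I^A i: posterior weight 1/3.
Sum the posterior weight over pairs where Lorenzo is I^B i: 1/3.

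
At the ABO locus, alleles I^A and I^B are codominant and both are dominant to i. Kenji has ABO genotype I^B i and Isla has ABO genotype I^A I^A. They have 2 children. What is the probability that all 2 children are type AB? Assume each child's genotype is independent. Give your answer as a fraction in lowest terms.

ABO cross I^B i × I^A I^A → 1/2 A, 1/2 AB.
So P(type AB) = 1/2 per child.
All 2 independent: (1/2)^2 = 1/4.

1/4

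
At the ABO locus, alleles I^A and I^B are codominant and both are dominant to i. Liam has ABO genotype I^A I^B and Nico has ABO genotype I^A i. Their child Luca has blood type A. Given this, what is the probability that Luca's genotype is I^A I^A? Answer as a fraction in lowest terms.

1/2

Cross I^A I^B × I^A i → 1/4 I^A I^A, 1/4 I^A I^B, 1/4 I^A i, 1/4 I^B i.
Type-A genotypes among offspring: I^A I^A (1/4), I^A i (1/4); total 1/2.
P(I^A I^A | type A) = (1/4) / (1/2) = 1/2.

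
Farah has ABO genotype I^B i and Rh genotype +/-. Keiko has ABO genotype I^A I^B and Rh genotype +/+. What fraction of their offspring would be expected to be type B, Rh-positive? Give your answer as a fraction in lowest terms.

ABO cross I^B i × I^A I^B → offspring phenotypes: 1/4 A, 1/2 B, 1/4 AB.
Rh cross +/- × +/+ → 1 Rh+.
Independent loci: P(type B, Rh-positive) = 1/2 × 1 = 1/2.

1/2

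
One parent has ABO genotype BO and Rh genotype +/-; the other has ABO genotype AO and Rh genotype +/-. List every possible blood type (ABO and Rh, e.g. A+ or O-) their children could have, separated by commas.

O+, O-, A+, A-, B+, B-, AB+, AB-

Gametes from BO × AO give offspring ABO genotypes AB, AO, BO, OO, i.e. phenotypes O, A, B, AB.
Rh cross +/- × +/- → phenotypes Rh+, Rh-.
Combining independently: O+, O-, A+, A-, B+, B-, AB+, AB-.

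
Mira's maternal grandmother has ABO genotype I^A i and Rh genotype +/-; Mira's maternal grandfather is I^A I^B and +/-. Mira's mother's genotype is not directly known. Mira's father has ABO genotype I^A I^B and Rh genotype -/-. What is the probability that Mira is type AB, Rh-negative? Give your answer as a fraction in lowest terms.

3/16

Mira's mother's ABO genotype from I^A i × I^A I^B: 1/4 I^A I^A, 1/4 I^A I^B, 1/4 I^A i, 1/4 I^B i.
Crossing each possibility with the father I^A I^B and summing P(type AB): 1/4·1/2 + 1/4·1/2 + 1/4·1/4 + 1/4·1/4 = 3/8.
Similarly for Rh via the mother's Rh distribution: P(Rh-) = 1/2.
Independent loci: 3/8 × 1/2 = 3/16.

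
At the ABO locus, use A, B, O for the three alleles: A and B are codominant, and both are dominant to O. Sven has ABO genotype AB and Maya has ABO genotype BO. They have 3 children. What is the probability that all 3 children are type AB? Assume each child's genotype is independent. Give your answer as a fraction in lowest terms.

ABO cross AB × BO → 1/4 A, 1/2 B, 1/4 AB.
So P(type AB) = 1/4 per child.
All 3 independent: (1/4)^3 = 1/64.

1/64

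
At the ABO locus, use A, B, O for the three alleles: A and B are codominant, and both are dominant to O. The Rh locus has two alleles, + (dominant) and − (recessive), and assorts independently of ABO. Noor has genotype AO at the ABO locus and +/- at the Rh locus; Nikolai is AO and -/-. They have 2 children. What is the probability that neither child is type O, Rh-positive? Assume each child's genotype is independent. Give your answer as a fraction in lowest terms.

ABO cross AO × AO → 1/4 O, 3/4 A.
Rh cross +/- × -/- → 1/2 Rh+, 1/2 Rh-; so P(type O, Rh-positive) = 1/4 × 1/2 = 1/8 per child.
P(not type O, Rh-positive) = 7/8 for one child; (7/8)^2 = 49/64.

49/64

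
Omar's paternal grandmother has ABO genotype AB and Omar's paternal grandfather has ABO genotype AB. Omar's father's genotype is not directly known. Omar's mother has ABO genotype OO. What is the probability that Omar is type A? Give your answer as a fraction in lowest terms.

Omar's father's ABO genotype from AB × AB: 1/4 AA, 1/2 AB, 1/4 BB.
Crossing each possibility with the mother OO and summing P(type A): 1/4·1 + 1/2·1/2 + 1/4·0 = 1/2.

1/2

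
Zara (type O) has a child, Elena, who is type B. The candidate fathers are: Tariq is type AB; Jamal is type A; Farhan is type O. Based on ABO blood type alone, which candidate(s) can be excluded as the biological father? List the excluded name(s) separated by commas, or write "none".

A candidate is excluded only if no genotype consistent with his phenotype could produce a type B child with a type O mother.
Jamal (type A): no genotype consistent with that phenotype can produce a type-B child with a type-O mother.
Farhan (type O): no genotype consistent with that phenotype can produce a type-B child with a type-O mother.

Jamal, Farhan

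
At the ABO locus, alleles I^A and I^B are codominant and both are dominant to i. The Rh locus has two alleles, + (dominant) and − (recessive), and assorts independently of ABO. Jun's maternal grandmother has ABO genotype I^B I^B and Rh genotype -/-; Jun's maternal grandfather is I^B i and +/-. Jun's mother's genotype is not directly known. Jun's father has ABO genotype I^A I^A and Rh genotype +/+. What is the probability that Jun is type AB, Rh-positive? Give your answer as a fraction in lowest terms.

3/4

Jun's mother's ABO genotype from I^B I^B × I^B i: 1/2 I^B I^B, 1/2 I^B i.
Crossing each possibility with the father I^A I^A and summing P(type AB): 1/2·1 + 1/2·1/2 = 3/4.
Similarly for Rh via the mother's Rh distribution: P(Rh+) = 1.
Independent loci: 3/4 × 1 = 3/4.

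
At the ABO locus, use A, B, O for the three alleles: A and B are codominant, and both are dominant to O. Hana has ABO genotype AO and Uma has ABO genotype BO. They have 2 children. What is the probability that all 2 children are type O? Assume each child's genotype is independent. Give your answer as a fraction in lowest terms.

1/16

ABO cross AO × BO → 1/4 O, 1/4 A, 1/4 B, 1/4 AB.
So P(type O) = 1/4 per child.
All 2 independent: (1/4)^2 = 1/16.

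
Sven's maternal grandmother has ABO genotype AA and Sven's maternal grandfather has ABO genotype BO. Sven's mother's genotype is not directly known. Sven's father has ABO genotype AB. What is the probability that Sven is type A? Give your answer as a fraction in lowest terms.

3/8

Sven's mother's ABO genotype from AA × BO: 1/2 AB, 1/2 AO.
Crossing each possibility with the father AB and summing P(type A): 1/2·1/4 + 1/2·1/2 = 3/8.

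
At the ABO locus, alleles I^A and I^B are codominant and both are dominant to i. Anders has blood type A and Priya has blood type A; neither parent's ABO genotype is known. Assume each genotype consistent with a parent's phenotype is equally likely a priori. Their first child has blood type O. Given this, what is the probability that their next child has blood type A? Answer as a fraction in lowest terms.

3/4

Possible genotypes: Anders ∈ {I^A I^A, I^A i}; Priya ∈ {I^A I^A, I^A i}.
Weight each parental genotype pair by prior × P(type-O child):
  I^A i × I^A i: posterior weight 1; P(next child type A) = 3/4.
Weighted sum = 3/4.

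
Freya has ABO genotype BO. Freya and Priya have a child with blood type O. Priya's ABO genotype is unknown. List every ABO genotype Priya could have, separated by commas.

For each candidate genotype of Priya, check whether crossing it with BO can produce every observed child phenotype.
  AA → possible child types {A, AB} ✗
  AB → possible child types {A, B, AB} ✗
  AO → possible child types {O, A, B, AB} ✓
  BB → possible child types {B} ✗
  BO → possible child types {O, B} ✓
  OO → possible child types {O, B} ✓

AO, BO, OO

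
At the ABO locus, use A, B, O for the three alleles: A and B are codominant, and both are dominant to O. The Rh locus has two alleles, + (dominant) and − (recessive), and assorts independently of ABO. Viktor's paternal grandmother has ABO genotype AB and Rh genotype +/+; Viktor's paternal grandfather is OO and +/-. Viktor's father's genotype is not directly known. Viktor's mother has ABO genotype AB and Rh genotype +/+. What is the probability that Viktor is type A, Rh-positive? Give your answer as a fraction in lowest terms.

Viktor's father's ABO genotype from AB × OO: 1/2 AO, 1/2 BO.
Crossing each possibility with the mother AB and summing P(type A): 1/2·1/2 + 1/2·1/4 = 3/8.
Similarly for Rh via the father's Rh distribution: P(Rh+) = 1.
Independent loci: 3/8 × 1 = 3/8.

3/8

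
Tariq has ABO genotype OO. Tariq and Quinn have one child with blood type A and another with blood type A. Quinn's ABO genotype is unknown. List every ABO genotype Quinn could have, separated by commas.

For each candidate genotype of Quinn, check whether crossing it with OO can produce every observed child phenotype.
  AA → possible child types {A} ✓
  AB → possible child types {A, B} ✓
  AO → possible child types {O, A} ✓
  BB → possible child types {B} ✗
  BO → possible child types {O, B} ✗
  OO → possible child types {O} ✗

AA, AB, AO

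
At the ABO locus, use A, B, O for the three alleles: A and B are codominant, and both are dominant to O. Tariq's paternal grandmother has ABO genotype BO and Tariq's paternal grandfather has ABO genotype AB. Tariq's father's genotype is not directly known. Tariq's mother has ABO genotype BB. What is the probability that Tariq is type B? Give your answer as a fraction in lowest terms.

Tariq's father's ABO genotype from BO × AB: 1/4 AB, 1/4 AO, 1/4 BB, 1/4 BO.
Crossing each possibility with the mother BB and summing P(type B): 1/4·1/2 + 1/4·1/2 + 1/4·1 + 1/4·1 = 3/4.

3/4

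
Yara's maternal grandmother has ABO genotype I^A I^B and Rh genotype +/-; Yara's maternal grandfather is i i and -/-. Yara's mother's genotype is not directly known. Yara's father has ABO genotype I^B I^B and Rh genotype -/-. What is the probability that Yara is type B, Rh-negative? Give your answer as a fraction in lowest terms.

Yara's mother's ABO genotype from I^A I^B × i i: 1/2 I^A i, 1/2 I^B i.
Crossing each possibility with the father I^B I^B and summing P(type B): 1/2·1/2 + 1/2·1 = 3/4.
Similarly for Rh via the mother's Rh distribution: P(Rh-) = 3/4.
Independent loci: 3/4 × 3/4 = 9/16.

9/16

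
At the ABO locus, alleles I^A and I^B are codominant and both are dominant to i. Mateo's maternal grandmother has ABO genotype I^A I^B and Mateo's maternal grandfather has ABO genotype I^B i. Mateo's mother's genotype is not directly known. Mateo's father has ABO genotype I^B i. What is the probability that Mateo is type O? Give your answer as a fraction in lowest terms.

Mateo's mother's ABO genotype from I^A I^B × I^B i: 1/4 I^A I^B, 1/4 I^A i, 1/4 I^B I^B, 1/4 I^B i.
Crossing each possibility with the father I^B i and summing P(type O): 1/4·0 + 1/4·1/4 + 1/4·0 + 1/4·1/4 = 1/8.

1/8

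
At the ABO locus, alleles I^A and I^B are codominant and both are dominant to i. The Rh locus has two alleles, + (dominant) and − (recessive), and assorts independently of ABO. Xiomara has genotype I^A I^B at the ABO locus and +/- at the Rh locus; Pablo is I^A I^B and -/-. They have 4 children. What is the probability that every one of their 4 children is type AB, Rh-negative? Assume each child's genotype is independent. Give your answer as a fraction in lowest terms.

ABO cross I^A I^B × I^A I^B → 1/4 A, 1/4 B, 1/2 AB.
Rh cross +/- × -/- → 1/2 Rh+, 1/2 Rh-; so P(type AB, Rh-negative) = 1/2 × 1/2 = 1/4 per child.
All 4 independent: (1/4)^4 = 1/256.

1/256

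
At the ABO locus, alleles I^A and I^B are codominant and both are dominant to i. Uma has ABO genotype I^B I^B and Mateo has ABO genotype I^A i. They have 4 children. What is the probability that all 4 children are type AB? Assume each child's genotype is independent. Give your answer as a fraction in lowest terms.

1/16

ABO cross I^B I^B × I^A i → 1/2 B, 1/2 AB.
So P(type AB) = 1/2 per child.
All 4 independent: (1/2)^4 = 1/16.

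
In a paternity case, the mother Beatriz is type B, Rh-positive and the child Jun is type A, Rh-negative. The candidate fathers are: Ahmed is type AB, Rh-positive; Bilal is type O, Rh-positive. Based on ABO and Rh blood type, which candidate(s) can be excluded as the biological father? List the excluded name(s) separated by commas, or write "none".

Bilal

A candidate is excluded only if no genotype consistent with his phenotype could produce a type A, Rh-negative child with a type B, Rh-positive mother.
Bilal (type O, Rh+): no genotype consistent with that phenotype can produce a type-A Rh- child with a type-B mother.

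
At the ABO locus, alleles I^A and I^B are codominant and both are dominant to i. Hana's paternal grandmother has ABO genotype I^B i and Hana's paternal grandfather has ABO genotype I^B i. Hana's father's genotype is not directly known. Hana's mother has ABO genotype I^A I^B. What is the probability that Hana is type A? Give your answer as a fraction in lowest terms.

Hana's father's ABO genotype from I^B i × I^B i: 1/4 I^B I^B, 1/2 I^B i, 1/4 i i.
Crossing each possibility with the mother I^A I^B and summing P(type A): 1/4·0 + 1/2·1/4 + 1/4·1/2 = 1/4.

1/4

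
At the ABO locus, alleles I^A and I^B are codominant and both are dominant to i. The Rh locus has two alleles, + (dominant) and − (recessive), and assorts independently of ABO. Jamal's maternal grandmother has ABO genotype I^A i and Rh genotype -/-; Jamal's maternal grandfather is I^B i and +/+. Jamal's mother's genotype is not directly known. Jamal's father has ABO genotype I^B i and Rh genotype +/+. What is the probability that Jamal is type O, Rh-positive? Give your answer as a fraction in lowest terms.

1/4

Jamal's mother's ABO genotype from I^A i × I^B i: 1/4 I^A I^B, 1/4 I^A i, 1/4 I^B i, 1/4 i i.
Crossing each possibility with the father I^B i and summing P(type O): 1/4·0 + 1/4·1/4 + 1/4·1/4 + 1/4·1/2 = 1/4.
Similarly for Rh via the mother's Rh distribution: P(Rh+) = 1.
Independent loci: 1/4 × 1 = 1/4.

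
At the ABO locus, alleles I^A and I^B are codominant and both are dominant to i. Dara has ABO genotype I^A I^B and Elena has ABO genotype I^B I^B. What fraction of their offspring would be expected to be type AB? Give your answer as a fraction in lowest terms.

1/2

ABO cross I^A I^B × I^B I^B → offspring phenotypes: 1/2 B, 1/2 AB.
So P(type AB) = 1/2.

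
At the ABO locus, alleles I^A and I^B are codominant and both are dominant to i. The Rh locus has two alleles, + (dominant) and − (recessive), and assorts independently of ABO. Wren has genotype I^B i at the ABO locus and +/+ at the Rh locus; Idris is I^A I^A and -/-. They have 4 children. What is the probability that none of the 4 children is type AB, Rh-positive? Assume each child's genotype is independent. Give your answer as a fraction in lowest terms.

ABO cross I^B i × I^A I^A → 1/2 A, 1/2 AB.
Rh cross +/+ × -/- → 1 Rh+; so P(type AB, Rh-positive) = 1/2 × 1 = 1/2 per child.
P(not type AB, Rh-positive) = 1/2 for one child; (1/2)^4 = 1/16.

1/16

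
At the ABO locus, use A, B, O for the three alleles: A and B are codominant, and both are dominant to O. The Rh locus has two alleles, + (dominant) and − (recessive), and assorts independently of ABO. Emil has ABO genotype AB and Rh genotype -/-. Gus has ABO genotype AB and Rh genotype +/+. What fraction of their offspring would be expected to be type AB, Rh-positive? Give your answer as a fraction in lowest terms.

ABO cross AB × AB → offspring phenotypes: 1/4 A, 1/4 B, 1/2 AB.
Rh cross -/- × +/+ → 1 Rh+.
Independent loci: P(type AB, Rh-positive) = 1/2 × 1 = 1/2.

1/2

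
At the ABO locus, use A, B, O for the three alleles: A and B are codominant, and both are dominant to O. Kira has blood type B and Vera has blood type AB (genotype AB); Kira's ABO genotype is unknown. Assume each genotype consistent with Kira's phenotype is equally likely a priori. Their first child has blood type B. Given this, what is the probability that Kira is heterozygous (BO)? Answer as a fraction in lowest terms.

1/2

Possible genotypes: Kira ∈ {BB, BO}; Vera ∈ {AB}.
Weight each parental genotype pair by prior × P(type-B child):
  BB × AB: posterior weight 1/2.
  BO × AB: posterior weight 1/2.
Sum the posterior weight over pairs where Kira is BO: 1/2.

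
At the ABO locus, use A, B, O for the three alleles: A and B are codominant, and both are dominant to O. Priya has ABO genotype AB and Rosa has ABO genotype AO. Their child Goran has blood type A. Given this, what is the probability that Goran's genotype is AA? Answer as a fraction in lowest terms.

Cross AB × AO → 1/4 AA, 1/4 AB, 1/4 AO, 1/4 BO.
Type-A genotypes among offspring: AA (1/4), AO (1/4); total 1/2.
P(AA | type A) = (1/4) / (1/2) = 1/2.

1/2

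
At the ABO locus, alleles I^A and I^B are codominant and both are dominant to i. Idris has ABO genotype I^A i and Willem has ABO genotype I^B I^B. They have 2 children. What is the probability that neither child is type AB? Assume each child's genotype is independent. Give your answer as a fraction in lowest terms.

1/4

ABO cross I^A i × I^B I^B → 1/2 B, 1/2 AB.
So P(type AB) = 1/2 per child.
P(not type AB) = 1/2 for one child; (1/2)^2 = 1/4.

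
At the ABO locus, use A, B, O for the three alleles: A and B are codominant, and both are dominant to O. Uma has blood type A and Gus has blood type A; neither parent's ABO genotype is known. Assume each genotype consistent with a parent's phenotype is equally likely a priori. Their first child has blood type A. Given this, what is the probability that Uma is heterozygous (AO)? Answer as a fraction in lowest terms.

7/15

Possible genotypes: Uma ∈ {AA, AO}; Gus ∈ {AA, AO}.
Weight each parental genotype pair by prior × P(type-A child):
  AA × AA: posterior weight 4/15.
  AA × AO: posterior weight 4/15.
  AO × AA: posterior weight 4/15.
  AO × AO: posterior weight 1/5.
Sum the posterior weight over pairs where Uma is AO: 7/15.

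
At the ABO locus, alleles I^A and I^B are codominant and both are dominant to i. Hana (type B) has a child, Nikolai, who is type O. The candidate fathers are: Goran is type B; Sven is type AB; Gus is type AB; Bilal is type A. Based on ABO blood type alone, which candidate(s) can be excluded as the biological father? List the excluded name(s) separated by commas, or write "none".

Sven, Gus

A candidate is excluded only if no genotype consistent with his phenotype could produce a type O child with a type B mother.
Sven (type AB): no genotype consistent with that phenotype can produce a type-O child with a type-B mother.
Gus (type AB): no genotype consistent with that phenotype can produce a type-O child with a type-B mother.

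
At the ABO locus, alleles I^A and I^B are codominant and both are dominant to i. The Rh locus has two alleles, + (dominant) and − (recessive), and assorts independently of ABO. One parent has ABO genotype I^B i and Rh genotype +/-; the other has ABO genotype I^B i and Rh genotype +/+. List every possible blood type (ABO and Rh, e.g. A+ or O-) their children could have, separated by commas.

Gametes from I^B i × I^B i give offspring ABO genotypes I^B I^B, I^B i, i i, i.e. phenotypes O, B.
Rh cross +/- × +/+ → phenotypes Rh+.
Combining independently: O+, B+.

O+, B+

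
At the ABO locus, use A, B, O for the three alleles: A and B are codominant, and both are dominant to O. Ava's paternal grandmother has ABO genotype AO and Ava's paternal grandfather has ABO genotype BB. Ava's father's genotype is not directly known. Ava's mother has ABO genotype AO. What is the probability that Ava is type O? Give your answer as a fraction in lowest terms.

1/8

Ava's father's ABO genotype from AO × BB: 1/2 AB, 1/2 BO.
Crossing each possibility with the mother AO and summing P(type O): 1/2·0 + 1/2·1/4 = 1/8.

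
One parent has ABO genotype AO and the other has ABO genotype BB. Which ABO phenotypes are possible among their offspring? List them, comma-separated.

Gametes from AO × BB give offspring ABO genotypes AB, BO, i.e. phenotypes B, AB.

B, AB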